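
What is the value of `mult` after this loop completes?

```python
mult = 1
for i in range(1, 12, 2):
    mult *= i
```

Product of 1, 3, 5, ... up to 11
`mult` takes the values: 1 → 3 → 15 → 105 → 945 → 10395

Answer: 10395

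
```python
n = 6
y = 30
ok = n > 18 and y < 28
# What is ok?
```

Trace:
`n = 6` → n = 6
`y = 30` → y = 30
`ok = n > 18 and y < 28` → ok = False
So ok = False

Answer: False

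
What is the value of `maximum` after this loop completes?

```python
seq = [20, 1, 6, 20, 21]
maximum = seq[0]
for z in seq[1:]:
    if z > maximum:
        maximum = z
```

Maximum of [20, 1, 6, 20, 21]
`maximum` takes the values: 20 → 21

Answer: 21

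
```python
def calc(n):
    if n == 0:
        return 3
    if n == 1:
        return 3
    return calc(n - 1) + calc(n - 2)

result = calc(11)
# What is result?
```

Build up from base cases: calc(0)=3, calc(1)=3, calc(2)=6, calc(3)=9, calc(4)=15, calc(5)=24, calc(6)=39, ..., calc(11)=432

Answer: 432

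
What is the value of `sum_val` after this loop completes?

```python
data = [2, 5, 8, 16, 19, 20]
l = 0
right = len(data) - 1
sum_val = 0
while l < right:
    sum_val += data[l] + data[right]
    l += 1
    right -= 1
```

Sum of pairs from ends
`sum_val` takes the values: 0 → 22 → 46 → 70

Answer: 70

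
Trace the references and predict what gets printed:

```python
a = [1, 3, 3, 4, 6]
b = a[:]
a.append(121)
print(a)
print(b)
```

Key concept: slice [:] creates copy.
Step by step:
`a = [1, 3, 3, 4, 6]` → a = [1, 3, 3, 4, 6]
`b = a[:]` → b = [1, 3, 3, 4, 6]
`a.append(121)` → a = [1, 3, 3, 4, 6, 121]
`print(a)` → prints [1, 3, 3, 4, 6, 121]
`print(b)` → prints [1, 3, 3, 4, 6]

Answer:
[1, 3, 3, 4, 6, 121]
[1, 3, 3, 4, 6]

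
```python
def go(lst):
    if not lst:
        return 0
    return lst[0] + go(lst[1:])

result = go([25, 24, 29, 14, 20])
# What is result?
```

25 + 24 + 29 + 14 + 20 + 0 = 112

Answer: 112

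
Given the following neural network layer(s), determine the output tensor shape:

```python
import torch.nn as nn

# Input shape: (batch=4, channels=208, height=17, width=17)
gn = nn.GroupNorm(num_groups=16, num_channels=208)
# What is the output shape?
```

Input: (4, 208, 17, 17) -> Output: (4, 208, 17, 17)

Answer: (4, 208, 17, 17)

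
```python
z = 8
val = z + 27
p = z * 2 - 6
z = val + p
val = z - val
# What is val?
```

Trace:
`z = 8` → z = 8
`val = z + 27` → val = 35
`p = z * 2 - 6` → p = 10
`z = val + p` → z = 45
`val = z - val` → val = 10
So val = 10

Answer: 10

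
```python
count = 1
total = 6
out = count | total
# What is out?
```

Trace:
`count = 1` → count = 1
`total = 6` → total = 6
`out = count | total` → out = 7
So out = 7

Answer: 7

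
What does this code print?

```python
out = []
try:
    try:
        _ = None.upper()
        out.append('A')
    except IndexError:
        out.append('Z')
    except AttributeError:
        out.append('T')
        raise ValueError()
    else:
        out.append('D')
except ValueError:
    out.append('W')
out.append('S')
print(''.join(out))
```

Execution trace: 'T' (inner except AttributeError) → 'W' (outer except ValueError) → 'S' (after the try/except). Output: TWS

Answer: TWS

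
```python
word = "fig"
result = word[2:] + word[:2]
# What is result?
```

Trace:
`word = "fig"` → word = 'fig'
`result = word[2:] + word[:2]` → result = 'gfi'
So result = 'gfi'

Answer: 'gfi'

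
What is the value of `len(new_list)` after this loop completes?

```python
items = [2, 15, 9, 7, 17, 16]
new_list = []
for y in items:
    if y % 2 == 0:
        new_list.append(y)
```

Count even numbers in [2, 15, 9, 7, 17, 16]
`new_list` takes the values: [] → [2] → [2, 16]
So `len(new_list)` = 2

Answer: 2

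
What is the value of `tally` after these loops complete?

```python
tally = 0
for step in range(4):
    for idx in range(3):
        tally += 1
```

4 * 3 = 12
`tally` takes the values: 0 → 1 → 2 → 3 → 4 → 5 → 6 → 7 → 8 → 9 → 10 → 11 → 12

Answer: 12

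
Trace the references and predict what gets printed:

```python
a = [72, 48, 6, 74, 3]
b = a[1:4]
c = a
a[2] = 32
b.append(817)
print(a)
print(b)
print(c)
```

Key concept: slice vs alias.
Step by step:
`a = [72, 48, 6, 74, 3]` → a = [72, 48, 6, 74, 3]
`b = a[1:4]` → b = [48, 6, 74]
`c = a` → c = [72, 48, 6, 74, 3] (same object as a)
`a[2] = 32` → a = [72, 48, 32, 74, 3] (same object as c); c = [72, 48, 32, 74, 3] (same object as a)
`b.append(817)` → b = [48, 6, 74, 817]
`print(a)` → prints [72, 48, 32, 74, 3]
`print(b)` → prints [48, 6, 74, 817]
`print(c)` → prints [72, 48, 32, 74, 3]

Answer:
[72, 48, 32, 74, 3]
[48, 6, 74, 817]
[72, 48, 32, 74, 3]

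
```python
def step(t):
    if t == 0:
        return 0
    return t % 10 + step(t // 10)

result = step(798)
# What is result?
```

Sum of digits of 798: 8 + 9 + 7 = 24

Answer: 24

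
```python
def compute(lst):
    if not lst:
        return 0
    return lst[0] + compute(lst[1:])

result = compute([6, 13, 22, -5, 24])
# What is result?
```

6 + 13 + 22 + (-5) + 24 + 0 = 60

Answer: 60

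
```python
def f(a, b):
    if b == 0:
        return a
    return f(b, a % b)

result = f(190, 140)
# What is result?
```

f(190, 140) -> f(140, 50) -> f(50, 40) -> f(40, 10) -> f(10, 0) -> 10

Answer: 10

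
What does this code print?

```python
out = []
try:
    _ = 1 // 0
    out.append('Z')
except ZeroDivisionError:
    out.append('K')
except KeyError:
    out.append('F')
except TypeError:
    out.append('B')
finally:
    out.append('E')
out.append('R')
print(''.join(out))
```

Execution trace: 'K' (except ZeroDivisionError) → 'E' (finally) → 'R' (after the try/except). Output: KER

Answer: KER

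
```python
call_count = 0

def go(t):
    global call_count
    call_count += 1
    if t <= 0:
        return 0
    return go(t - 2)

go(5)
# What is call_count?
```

Linear recursion stepping by 2: 4 calls from t=5 down to ≤0.

Answer: 4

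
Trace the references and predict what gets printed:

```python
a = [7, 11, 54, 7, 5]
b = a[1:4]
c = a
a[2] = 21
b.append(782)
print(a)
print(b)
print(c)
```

Key concept: slice vs alias.
Step by step:
`a = [7, 11, 54, 7, 5]` → a = [7, 11, 54, 7, 5]
`b = a[1:4]` → b = [11, 54, 7]
`c = a` → c = [7, 11, 54, 7, 5] (same object as a)
`a[2] = 21` → a = [7, 11, 21, 7, 5] (same object as c); c = [7, 11, 21, 7, 5] (same object as a)
`b.append(782)` → b = [11, 54, 7, 782]
`print(a)` → prints [7, 11, 21, 7, 5]
`print(b)` → prints [11, 54, 7, 782]
`print(c)` → prints [7, 11, 21, 7, 5]

Answer:
[7, 11, 21, 7, 5]
[11, 54, 7, 782]
[7, 11, 21, 7, 5]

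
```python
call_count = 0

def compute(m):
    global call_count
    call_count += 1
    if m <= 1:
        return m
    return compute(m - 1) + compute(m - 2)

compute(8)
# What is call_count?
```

Calls(m) = 1 + Calls(m-1) + Calls(m-2); Calls(0)=Calls(1)=1. For m=8 this gives 67.

Answer: 67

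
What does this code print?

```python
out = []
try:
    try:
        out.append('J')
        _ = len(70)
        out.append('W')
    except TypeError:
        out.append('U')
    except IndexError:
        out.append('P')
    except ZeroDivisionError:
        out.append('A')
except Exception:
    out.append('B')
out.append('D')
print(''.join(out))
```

Execution trace: 'J' (inner try body) → 'U' (inner except TypeError) → 'D' (after the try/except). Output: JUD

Answer: JUD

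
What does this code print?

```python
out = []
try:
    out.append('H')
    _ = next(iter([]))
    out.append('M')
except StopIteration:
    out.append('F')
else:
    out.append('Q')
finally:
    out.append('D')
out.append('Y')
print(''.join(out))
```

Execution trace: 'H' (try body) → 'F' (except StopIteration) → 'D' (finally) → 'Y' (after the try/except). Output: HFDY

Answer: HFDY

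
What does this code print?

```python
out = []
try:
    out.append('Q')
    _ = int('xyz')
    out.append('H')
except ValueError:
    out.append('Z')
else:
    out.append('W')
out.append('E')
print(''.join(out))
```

Execution trace: 'Q' (try body) → 'Z' (except ValueError) → 'E' (after the try/except). Output: QZE

Answer: QZE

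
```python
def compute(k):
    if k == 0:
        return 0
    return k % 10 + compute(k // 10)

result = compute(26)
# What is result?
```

Sum of digits of 26: 6 + 2 = 8

Answer: 8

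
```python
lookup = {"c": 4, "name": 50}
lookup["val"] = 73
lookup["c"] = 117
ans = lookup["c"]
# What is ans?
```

Trace:
`lookup = {"c": 4, "name": 50}` → lookup = {'c': 4, 'name': 50}
`lookup["val"] = 73` → lookup = {'c': 4, 'name': 50, 'val': 73}
`lookup["c"] = 117` → lookup = {'c': 117, 'name': 50, 'val': 73}
`ans = lookup["c"]` → ans = 117
So ans = 117

Answer: 117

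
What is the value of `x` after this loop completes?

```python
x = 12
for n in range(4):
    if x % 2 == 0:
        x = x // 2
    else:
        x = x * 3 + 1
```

Collatz-style transformation from 12
`x` takes the values: 12 → 6 → 3 → 10 → 5

Answer: 5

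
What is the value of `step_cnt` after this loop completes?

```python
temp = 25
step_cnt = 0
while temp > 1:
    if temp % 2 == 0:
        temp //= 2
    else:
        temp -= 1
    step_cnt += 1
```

Steps to reduce 25 to 1
`step_cnt` takes the values: 0 → 1 → 2 → 3 → 4 → 5 → 6

Answer: 6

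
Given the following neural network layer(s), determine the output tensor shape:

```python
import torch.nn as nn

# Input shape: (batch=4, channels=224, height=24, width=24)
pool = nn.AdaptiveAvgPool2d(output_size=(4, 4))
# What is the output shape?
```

Input: (4, 224, 24, 24) -> Output: (4, 224, 4, 4)

Answer: (4, 224, 4, 4)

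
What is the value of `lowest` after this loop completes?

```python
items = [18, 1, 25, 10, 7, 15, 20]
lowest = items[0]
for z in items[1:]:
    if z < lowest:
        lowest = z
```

Minimum of [18, 1, 25, 10, 7, 15, 20]
`lowest` takes the values: 18 → 1

Answer: 1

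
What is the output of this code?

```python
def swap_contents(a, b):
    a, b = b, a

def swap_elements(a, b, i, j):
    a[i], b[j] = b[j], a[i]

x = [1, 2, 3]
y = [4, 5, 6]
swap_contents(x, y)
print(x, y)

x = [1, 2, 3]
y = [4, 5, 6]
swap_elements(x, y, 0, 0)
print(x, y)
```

Key concept: parameter rebinding vs mutation.
Step by step:
`x = [1, 2, 3]` → x = [1, 2, 3]
`y = [4, 5, 6]` → y = [4, 5, 6]
`swap_contents(x, y)` → no visible change to tracked variables
`print(x, y)` → prints [1, 2, 3] [4, 5, 6]
`x = [1, 2, 3]` → x = [1, 2, 3]
`y = [4, 5, 6]` → y = [4, 5, 6]
`swap_elements(x, y, 0, 0)` → x = [4, 2, 3]; y = [1, 5, 6]
`print(x, y)` → prints [4, 2, 3] [1, 5, 6]

Answer:
[1, 2, 3] [4, 5, 6]
[4, 2, 3] [1, 5, 6]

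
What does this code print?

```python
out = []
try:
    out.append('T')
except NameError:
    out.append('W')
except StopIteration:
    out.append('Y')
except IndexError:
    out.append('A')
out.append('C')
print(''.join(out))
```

Execution trace: 'T' (try body, no exception) → 'C' (after the try/except). Output: TC

Answer: TC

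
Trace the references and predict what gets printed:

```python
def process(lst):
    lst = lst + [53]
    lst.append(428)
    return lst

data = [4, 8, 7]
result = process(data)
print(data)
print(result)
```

Key concept: rebinding parameter vs mutation.
Step by step:
`data = [4, 8, 7]` → data = [4, 8, 7]
`result = process(data)` → result = [4, 8, 7, 53, 428]
`print(data)` → prints [4, 8, 7]
`print(result)` → prints [4, 8, 7, 53, 428]

Answer:
[4, 8, 7]
[4, 8, 7, 53, 428]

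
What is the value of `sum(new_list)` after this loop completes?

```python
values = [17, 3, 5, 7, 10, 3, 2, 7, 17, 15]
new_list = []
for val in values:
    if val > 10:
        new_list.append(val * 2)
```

Sum of doubled values > 10
`new_list` takes the values: [] → [34] → [34, 34] → [34, 34, 30]
So `sum(new_list)` = 98

Answer: 98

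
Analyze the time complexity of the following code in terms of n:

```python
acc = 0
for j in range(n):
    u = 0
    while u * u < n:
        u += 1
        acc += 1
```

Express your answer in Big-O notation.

Each loop level contributes: n × √n. Multiplying the contributions gives O(n√n).

Answer: O(n√n)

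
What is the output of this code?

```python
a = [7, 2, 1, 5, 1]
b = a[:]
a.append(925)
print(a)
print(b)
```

Key concept: slice [:] creates copy.
Step by step:
`a = [7, 2, 1, 5, 1]` → a = [7, 2, 1, 5, 1]
`b = a[:]` → b = [7, 2, 1, 5, 1]
`a.append(925)` → a = [7, 2, 1, 5, 1, 925]
`print(a)` → prints [7, 2, 1, 5, 1, 925]
`print(b)` → prints [7, 2, 1, 5, 1]

Answer:
[7, 2, 1, 5, 1, 925]
[7, 2, 1, 5, 1]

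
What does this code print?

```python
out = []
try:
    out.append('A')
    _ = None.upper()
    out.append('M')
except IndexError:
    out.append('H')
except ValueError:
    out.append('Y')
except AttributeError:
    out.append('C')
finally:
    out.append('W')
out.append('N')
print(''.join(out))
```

Execution trace: 'A' (try body) → 'C' (except AttributeError) → 'W' (finally) → 'N' (after the try/except). Output: ACWN

Answer: ACWN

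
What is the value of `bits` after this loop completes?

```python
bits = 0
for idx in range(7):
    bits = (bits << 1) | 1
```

Build 7 consecutive 1-bits: 0b1111111
`bits` takes the values: 0 → 1 → 3 → 7 → 15 → 31 → 63 → 127

Answer: 127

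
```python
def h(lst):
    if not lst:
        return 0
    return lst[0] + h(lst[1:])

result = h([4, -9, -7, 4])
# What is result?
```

4 + (-9) + (-7) + 4 + 0 = -8

Answer: -8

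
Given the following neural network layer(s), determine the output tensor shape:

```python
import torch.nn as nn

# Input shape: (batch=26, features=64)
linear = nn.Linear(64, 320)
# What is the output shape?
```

Input: (26, 64) -> Output: (26, 320)

Answer: (26, 320)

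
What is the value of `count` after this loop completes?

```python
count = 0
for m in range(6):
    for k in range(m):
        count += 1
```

Triangle number: 0+1+2+...+5
`count` takes the values: 0 → 1 → 2 → 3 → 4 → 5 → 6 → 7 → 8 → 9 → 10 → 11 → 12 → 13 → 14 → 15

Answer: 15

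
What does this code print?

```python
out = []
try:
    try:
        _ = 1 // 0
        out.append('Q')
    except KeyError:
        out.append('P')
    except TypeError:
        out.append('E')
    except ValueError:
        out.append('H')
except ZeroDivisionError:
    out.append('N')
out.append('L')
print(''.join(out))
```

Execution trace: 'N' (outer except ZeroDivisionError) → 'L' (after the try/except). Output: NL

Answer: NL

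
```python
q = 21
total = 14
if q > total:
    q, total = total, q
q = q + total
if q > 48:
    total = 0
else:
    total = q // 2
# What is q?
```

Trace:
`q = 21` → q = 21
`total = 14` → total = 14
`if q > total: ...` → q > total is True → q = 14; total = 21
`q = q + total` → q = 35
`if q > 48: ...` → q > 48 is False, take else branch → total = 17
So q = 35

Answer: 35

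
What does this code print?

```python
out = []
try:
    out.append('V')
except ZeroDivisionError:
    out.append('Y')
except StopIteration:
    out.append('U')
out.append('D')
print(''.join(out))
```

Execution trace: 'V' (try body, no exception) → 'D' (after the try/except). Output: VD

Answer: VD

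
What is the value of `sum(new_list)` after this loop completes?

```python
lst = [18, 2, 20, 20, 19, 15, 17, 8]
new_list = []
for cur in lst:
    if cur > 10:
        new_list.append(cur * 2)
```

Sum of doubled values > 10
`new_list` takes the values: [] → [36] → [36, 40] → [36, 40, 40] → [36, 40, 40, 38] → [36, 40, 40, 38, 30] → [36, 40, 40, 38, 30, 34]
So `sum(new_list)` = 218

Answer: 218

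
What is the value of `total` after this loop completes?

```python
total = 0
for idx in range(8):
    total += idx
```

Sum of 0 to 7 = 28
`total` takes the values: 0 → 1 → 3 → 6 → 10 → 15 → 21 → 28

Answer: 28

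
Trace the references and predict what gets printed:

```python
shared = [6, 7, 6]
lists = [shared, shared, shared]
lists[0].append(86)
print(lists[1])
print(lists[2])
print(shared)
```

Key concept: list of same reference.
Step by step:
`shared = [6, 7, 6]` → shared = [6, 7, 6]
`lists = [shared, shared, shared]` → lists = [[6, 7, 6], [6, 7, 6], [6, 7, 6]]
`lists[0].append(86)` → shared = [6, 7, 6, 86]; lists = [[6, 7, 6, 86], [6, 7, 6, 86], [6, 7, 6, 86]]
`print(lists[1])` → prints [6, 7, 6, 86]
`print(lists[2])` → prints [6, 7, 6, 86]
`print(shared)` → prints [6, 7, 6, 86]

Answer:
[6, 7, 6, 86]
[6, 7, 6, 86]
[6, 7, 6, 86]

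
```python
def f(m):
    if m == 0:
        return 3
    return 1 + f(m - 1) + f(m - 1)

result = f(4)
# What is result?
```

f(m) = 1 + 2·f(m-1), f(0)=3. Closed form: (3+1)·2^4 - 1 = 63.

Answer: 63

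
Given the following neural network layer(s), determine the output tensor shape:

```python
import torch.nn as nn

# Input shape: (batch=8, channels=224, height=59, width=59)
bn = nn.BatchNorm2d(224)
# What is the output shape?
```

Input: (8, 224, 59, 59) -> Output: (8, 224, 59, 59)

Answer: (8, 224, 59, 59)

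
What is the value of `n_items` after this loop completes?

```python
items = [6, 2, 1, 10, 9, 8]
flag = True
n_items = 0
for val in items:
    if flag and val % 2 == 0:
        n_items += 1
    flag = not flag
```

Count even values at even positions
`n_items` takes the values: 0 → 1

Answer: 1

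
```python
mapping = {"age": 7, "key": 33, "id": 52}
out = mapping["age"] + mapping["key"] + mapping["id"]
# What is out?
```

Trace:
`mapping = {"age": 7, "key": 33, "id": 52}` → mapping = {'age': 7, 'key': 33, 'id': 52}
`out = mapping["age"] + mapping["key"] + mapping["id"]` → out = 92
So out = 92

Answer: 92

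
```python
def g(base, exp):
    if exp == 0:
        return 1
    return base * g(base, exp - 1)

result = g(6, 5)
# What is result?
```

g(6, 5) = 6 * 6 * 6 * 6 * 6 = 7776

Answer: 7776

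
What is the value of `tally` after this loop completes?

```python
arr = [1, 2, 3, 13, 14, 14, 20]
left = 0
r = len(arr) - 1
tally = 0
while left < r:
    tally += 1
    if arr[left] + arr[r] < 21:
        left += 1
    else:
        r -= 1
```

Steps to find pair summing to 21
`tally` takes the values: 0 → 1 → 2 → 3 → 4 → 5 → 6

Answer: 6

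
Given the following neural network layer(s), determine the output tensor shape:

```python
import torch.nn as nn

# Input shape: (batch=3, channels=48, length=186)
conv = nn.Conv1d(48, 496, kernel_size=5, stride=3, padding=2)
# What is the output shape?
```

Input: (3, 48, 186) -> Output: (3, 496, 62)

Answer: (3, 496, 62)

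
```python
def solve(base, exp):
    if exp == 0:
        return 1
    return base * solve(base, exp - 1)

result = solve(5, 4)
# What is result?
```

solve(5, 4) = 5 * 5 * 5 * 5 = 625

Answer: 625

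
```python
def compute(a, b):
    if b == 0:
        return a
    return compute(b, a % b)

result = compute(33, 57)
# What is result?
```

compute(33, 57) -> compute(57, 33) -> compute(33, 24) -> compute(24, 9) -> compute(9, 6) -> compute(6, 3) -> compute(3, 0) -> 3

Answer: 3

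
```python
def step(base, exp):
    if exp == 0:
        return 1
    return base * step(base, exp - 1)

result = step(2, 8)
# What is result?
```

step(2, 8) = 2 * 2 * 2 * 2 * 2 * 2 * 2 * 2 = 256

Answer: 256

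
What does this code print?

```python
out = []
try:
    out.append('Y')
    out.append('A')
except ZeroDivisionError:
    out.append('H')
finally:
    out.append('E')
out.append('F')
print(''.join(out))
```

Execution trace: 'Y' (try body) → 'A' (try body, no exception) → 'E' (finally) → 'F' (after the try/except). Output: YAEF

Answer: YAEF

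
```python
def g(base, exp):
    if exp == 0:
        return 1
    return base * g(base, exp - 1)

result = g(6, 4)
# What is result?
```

g(6, 4) = 6 * 6 * 6 * 6 = 1296

Answer: 1296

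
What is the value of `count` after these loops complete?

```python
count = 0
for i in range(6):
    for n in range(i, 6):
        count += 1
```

Upper triangle: 6 + 5 + ... + 1
`count` takes the values: 0 → 1 → 2 → 3 → 4 → 5 → 6 → 7 → 8 → 9 → 10 → 11 → 12 → 13 → 14 → 15 → 16 → 17 → 18 → 19 → 20 → 21

Answer: 21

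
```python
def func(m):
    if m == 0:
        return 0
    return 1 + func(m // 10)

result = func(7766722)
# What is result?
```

Count of digits of 7766722: 7

Answer: 7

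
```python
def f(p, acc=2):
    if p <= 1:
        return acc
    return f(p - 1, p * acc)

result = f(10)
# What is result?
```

Accumulator trace (n, acc): (10, 2) -> (9, 20) -> (8, 180) -> (7, 1440) -> (6, 10080) -> (5, 60480) -> (4, 302400) -> (3, 1209600) -> (2, 3628800) -> (1, 7257600) -> return 7257600

Answer: 7257600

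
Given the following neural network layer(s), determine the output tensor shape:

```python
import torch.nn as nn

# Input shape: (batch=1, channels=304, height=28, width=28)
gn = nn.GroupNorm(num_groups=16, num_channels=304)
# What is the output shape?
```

Input: (1, 304, 28, 28) -> Output: (1, 304, 28, 28)

Answer: (1, 304, 28, 28)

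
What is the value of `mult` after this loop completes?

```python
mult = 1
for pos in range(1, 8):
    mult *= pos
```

7! = 5040
`mult` takes the values: 1 → 2 → 6 → 24 → 120 → 720 → 5040

Answer: 5040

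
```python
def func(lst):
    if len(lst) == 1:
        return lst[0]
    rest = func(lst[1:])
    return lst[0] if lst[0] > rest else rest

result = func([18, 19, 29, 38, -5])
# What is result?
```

Recursive max over [18, 19, 29, 38, -5] = 38

Answer: 38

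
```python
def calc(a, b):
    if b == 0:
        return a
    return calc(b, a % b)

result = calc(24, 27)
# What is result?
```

calc(24, 27) -> calc(27, 24) -> calc(24, 3) -> calc(3, 0) -> 3

Answer: 3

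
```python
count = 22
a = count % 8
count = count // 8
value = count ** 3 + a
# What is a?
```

Trace:
`count = 22` → count = 22
`a = count % 8` → a = 6
`count = count // 8` → count = 2
`value = count ** 3 + a` → value = 14
So a = 6

Answer: 6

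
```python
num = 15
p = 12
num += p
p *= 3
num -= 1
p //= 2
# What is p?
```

Trace:
`num = 15` → num = 15
`p = 12` → p = 12
`num += p` → num = 27
`p *= 3` → p = 36
`num -= 1` → num = 26
`p //= 2` → p = 18
So p = 18

Answer: 18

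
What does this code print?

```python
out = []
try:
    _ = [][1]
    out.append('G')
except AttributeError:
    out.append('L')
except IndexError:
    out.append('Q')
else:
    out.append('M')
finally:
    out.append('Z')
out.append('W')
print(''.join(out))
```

Execution trace: 'Q' (except IndexError) → 'Z' (finally) → 'W' (after the try/except). Output: QZW

Answer: QZW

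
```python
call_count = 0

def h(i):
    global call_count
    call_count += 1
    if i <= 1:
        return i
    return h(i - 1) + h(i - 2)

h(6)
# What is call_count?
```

Calls(i) = 1 + Calls(i-1) + Calls(i-2); Calls(0)=Calls(1)=1. For i=6 this gives 25.

Answer: 25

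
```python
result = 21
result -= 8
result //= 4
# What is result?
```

Trace:
`result = 21` → result = 21
`result -= 8` → result = 13
`result //= 4` → result = 3
So result = 3

Answer: 3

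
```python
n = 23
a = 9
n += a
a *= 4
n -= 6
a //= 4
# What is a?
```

Trace:
`n = 23` → n = 23
`a = 9` → a = 9
`n += a` → n = 32
`a *= 4` → a = 36
`n -= 6` → n = 26
`a //= 4` → a = 9
So a = 9

Answer: 9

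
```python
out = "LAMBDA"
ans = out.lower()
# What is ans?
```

Trace:
`out = "LAMBDA"` → out = 'LAMBDA'
`ans = out.lower()` → ans = 'lambda'
So ans = 'lambda'

Answer: 'lambda'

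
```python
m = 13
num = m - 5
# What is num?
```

Trace:
`m = 13` → m = 13
`num = m - 5` → num = 8
So num = 8

Answer: 8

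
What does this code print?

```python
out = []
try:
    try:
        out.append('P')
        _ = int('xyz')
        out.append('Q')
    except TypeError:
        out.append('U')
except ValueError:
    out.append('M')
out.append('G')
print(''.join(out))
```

Execution trace: 'P' (try body) → 'M' (outer except ValueError) → 'G' (after the try/except). Output: PMG

Answer: PMG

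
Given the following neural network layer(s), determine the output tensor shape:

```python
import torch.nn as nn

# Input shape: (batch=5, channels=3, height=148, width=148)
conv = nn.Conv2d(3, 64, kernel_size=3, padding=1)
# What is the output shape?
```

Input: (5, 3, 148, 148) -> Output: (5, 64, 148, 148)

Answer: (5, 64, 148, 148)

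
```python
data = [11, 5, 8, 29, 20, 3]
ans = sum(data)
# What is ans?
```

Trace:
`data = [11, 5, 8, 29, 20, 3]` → data = [11, 5, 8, 29, 20, 3]
`ans = sum(data)` → ans = 76
So ans = 76

Answer: 76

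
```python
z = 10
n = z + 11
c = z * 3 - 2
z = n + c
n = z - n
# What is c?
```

Trace:
`z = 10` → z = 10
`n = z + 11` → n = 21
`c = z * 3 - 2` → c = 28
`z = n + c` → z = 49
`n = z - n` → n = 28
So c = 28

Answer: 28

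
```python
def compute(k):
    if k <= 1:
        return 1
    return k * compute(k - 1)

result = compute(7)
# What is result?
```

compute(7) = 7 * 6 * 5 * 4 * 3 * 2 * 1 = 5040

Answer: 5040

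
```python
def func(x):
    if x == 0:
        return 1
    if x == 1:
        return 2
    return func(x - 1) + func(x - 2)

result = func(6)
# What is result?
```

Build up from base cases: func(0)=1, func(1)=2, func(2)=3, func(3)=5, func(4)=8, func(5)=13, func(6)=21

Answer: 21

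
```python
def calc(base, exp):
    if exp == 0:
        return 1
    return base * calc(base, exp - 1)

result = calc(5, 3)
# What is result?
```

calc(5, 3) = 5 * 5 * 5 = 125

Answer: 125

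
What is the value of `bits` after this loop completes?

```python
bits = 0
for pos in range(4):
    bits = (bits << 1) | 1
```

Build 4 consecutive 1-bits: 0b1111
`bits` takes the values: 0 → 1 → 3 → 7 → 15

Answer: 15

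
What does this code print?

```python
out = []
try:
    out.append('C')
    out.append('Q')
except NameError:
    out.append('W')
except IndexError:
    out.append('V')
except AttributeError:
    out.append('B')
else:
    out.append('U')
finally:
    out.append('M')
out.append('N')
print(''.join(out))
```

Execution trace: 'C' (try body) → 'Q' (try body, no exception) → 'U' (else) → 'M' (finally) → 'N' (after the try/except). Output: CQUMN

Answer: CQUMN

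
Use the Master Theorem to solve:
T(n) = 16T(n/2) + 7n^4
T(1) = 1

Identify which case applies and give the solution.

a=16, b=2, f(n)=7n^4. log_2(16) = 4. Since c=4 = 4, Case 2 applies: T(n) = Θ(n^log_b(a) · log n) = O(n^4 log n).

Answer: O(n^4 log n) - Case 2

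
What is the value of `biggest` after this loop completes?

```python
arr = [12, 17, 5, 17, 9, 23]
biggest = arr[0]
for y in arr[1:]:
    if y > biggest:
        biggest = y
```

Maximum of [12, 17, 5, 17, 9, 23]
`biggest` takes the values: 12 → 17 → 23

Answer: 23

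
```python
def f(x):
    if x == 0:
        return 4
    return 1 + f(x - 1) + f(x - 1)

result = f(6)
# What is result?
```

f(x) = 1 + 2·f(x-1), f(0)=4. Closed form: (4+1)·2^6 - 1 = 319.

Answer: 319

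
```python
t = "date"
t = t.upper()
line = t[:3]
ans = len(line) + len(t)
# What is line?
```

Trace:
`t = "date"` → t = 'date'
`t = t.upper()` → t = 'DATE'
`line = t[:3]` → line = 'DAT'
`ans = len(line) + len(t)` → ans = 7
So line = 'DAT'

Answer: 'DAT'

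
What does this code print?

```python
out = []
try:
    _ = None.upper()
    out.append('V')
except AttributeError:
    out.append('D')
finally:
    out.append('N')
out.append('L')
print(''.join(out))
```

Execution trace: 'D' (except AttributeError) → 'N' (finally) → 'L' (after the try/except). Output: DNL

Answer: DNL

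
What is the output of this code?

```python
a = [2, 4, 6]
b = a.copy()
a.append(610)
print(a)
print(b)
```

Key concept: list.copy() creates independent copy.
Step by step:
`a = [2, 4, 6]` → a = [2, 4, 6]
`b = a.copy()` → b = [2, 4, 6]
`a.append(610)` → a = [2, 4, 6, 610]
`print(a)` → prints [2, 4, 6, 610]
`print(b)` → prints [2, 4, 6]

Answer:
[2, 4, 6, 610]
[2, 4, 6]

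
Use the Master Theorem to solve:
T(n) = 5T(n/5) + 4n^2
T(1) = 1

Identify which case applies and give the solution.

a=5, b=5, f(n)=4n^2. log_5(5) = 1. Since c=2 > 1 and the regularity condition holds (5(n/5)^2 = (5/5^2)n^2 with 5/5^2 < 1), Case 3 applies: T(n) = Θ(f(n)) = O(n^2).

Answer: O(n^2) - Case 3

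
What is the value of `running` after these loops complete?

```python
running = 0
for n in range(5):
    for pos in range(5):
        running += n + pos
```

Sum of all n+pos for n,pos in 5x5
`running` takes the values: 0 → 1 → 3 → 6 → 10 → 11 → 13 → 16 → 20 → 25 → 27 → 30 → 34 → 39 → 45 → 48 → 52 → 57 → 63 → 70 → 74 → 79 → 85 → 92 → 100

Answer: 100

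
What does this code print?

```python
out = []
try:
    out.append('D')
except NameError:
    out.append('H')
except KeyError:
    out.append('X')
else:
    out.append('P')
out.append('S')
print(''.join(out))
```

Execution trace: 'D' (try body, no exception) → 'P' (else) → 'S' (after the try/except). Output: DPS

Answer: DPS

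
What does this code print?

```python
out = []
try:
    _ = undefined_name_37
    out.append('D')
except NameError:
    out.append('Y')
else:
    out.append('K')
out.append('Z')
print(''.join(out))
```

Execution trace: 'Y' (except NameError) → 'Z' (after the try/except). Output: YZ

Answer: YZ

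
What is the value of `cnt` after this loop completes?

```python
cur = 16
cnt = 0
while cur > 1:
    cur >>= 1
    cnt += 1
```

Count right shifts until 1
`cnt` takes the values: 0 → 1 → 2 → 3 → 4

Answer: 4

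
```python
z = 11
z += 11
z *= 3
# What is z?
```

Trace:
`z = 11` → z = 11
`z += 11` → z = 22
`z *= 3` → z = 66
So z = 66

Answer: 66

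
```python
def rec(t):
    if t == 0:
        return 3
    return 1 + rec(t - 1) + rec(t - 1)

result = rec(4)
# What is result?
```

rec(t) = 1 + 2·rec(t-1), rec(0)=3. Closed form: (3+1)·2^4 - 1 = 63.

Answer: 63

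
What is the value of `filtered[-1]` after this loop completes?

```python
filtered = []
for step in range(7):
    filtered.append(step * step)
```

Last element of squares 0 to 6
`filtered` takes the values: [] → [0] → [0, 1] → [0, 1, 4] → [0, 1, 4, 9] → [0, 1, 4, 9, 16] → [0, 1, 4, 9, 16, 25] → [0, 1, 4, 9, 16, 25, 36]
So `filtered[-1]` = 36

Answer: 36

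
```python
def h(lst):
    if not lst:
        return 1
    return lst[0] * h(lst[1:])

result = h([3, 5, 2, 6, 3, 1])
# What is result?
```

Product over [3, 5, 2, 6, 3, 1] = 3 * 5 * 2 * 6 * 3 * 1 = 540

Answer: 540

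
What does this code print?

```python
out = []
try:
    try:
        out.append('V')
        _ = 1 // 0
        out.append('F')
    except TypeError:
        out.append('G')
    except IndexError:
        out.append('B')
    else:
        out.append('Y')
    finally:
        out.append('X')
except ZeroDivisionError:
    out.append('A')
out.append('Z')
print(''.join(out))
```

Execution trace: 'V' (inner try body) → 'X' (inner finally) → 'A' (outer except ZeroDivisionError) → 'Z' (after the try/except). Output: VXAZ

Answer: VXAZ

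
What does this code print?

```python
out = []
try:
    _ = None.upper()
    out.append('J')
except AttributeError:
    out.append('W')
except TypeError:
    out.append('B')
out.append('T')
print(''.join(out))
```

Execution trace: 'W' (except AttributeError) → 'T' (after the try/except). Output: WT

Answer: WT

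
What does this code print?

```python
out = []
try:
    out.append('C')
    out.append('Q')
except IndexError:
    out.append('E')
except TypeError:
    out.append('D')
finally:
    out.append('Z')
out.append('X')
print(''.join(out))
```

Execution trace: 'C' (try body) → 'Q' (try body, no exception) → 'Z' (finally) → 'X' (after the try/except). Output: CQZX

Answer: CQZX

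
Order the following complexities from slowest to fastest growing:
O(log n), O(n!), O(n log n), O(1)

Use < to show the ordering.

Ordered by growth rate: O(1) < O(log n) < O(n log n) < O(n!)

Answer: O(1) < O(log n) < O(n log n) < O(n!)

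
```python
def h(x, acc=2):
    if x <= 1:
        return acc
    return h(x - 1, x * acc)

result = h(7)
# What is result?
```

Accumulator trace (n, acc): (7, 2) -> (6, 14) -> (5, 84) -> (4, 420) -> (3, 1680) -> (2, 5040) -> (1, 10080) -> return 10080

Answer: 10080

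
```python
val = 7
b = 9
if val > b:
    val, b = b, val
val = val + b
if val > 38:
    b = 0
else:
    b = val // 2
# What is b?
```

Trace:
`val = 7` → val = 7
`b = 9` → b = 9
`if val > b: ...` → val > b is False → no variable changes
`val = val + b` → val = 16
`if val > 38: ...` → val > 38 is False, take else branch → b = 8
So b = 8

Answer: 8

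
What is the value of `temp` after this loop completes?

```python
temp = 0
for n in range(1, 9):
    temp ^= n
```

XOR of 1 to 8
`temp` takes the values: 0 → 1 → 3 → 0 → 4 → 1 → 7 → 0 → 8

Answer: 8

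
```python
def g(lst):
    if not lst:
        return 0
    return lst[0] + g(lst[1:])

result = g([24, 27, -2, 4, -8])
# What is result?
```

24 + 27 + (-2) + 4 + (-8) + 0 = 45

Answer: 45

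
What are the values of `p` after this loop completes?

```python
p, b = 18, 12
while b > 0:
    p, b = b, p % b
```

GCD of 18 and 12
`p` takes the values: 18 → 12 → 6

Answer: 6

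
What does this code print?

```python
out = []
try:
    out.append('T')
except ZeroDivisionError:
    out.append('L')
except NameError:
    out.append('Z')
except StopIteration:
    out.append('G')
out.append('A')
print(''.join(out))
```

Execution trace: 'T' (try body, no exception) → 'A' (after the try/except). Output: TA

Answer: TA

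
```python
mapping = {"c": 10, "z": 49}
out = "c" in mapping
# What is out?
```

Trace:
`mapping = {"c": 10, "z": 49}` → mapping = {'c': 10, 'z': 49}
`out = "c" in mapping` → out = True
So out = True

Answer: True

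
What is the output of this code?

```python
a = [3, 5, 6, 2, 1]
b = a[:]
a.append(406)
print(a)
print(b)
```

Key concept: slice [:] creates copy.
Step by step:
`a = [3, 5, 6, 2, 1]` → a = [3, 5, 6, 2, 1]
`b = a[:]` → b = [3, 5, 6, 2, 1]
`a.append(406)` → a = [3, 5, 6, 2, 1, 406]
`print(a)` → prints [3, 5, 6, 2, 1, 406]
`print(b)` → prints [3, 5, 6, 2, 1]

Answer:
[3, 5, 6, 2, 1, 406]
[3, 5, 6, 2, 1]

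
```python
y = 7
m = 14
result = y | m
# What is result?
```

Trace:
`y = 7` → y = 7
`m = 14` → m = 14
`result = y | m` → result = 15
So result = 15

Answer: 15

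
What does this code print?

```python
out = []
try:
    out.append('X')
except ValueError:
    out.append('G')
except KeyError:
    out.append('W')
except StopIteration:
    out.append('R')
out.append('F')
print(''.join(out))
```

Execution trace: 'X' (try body, no exception) → 'F' (after the try/except). Output: XF

Answer: XF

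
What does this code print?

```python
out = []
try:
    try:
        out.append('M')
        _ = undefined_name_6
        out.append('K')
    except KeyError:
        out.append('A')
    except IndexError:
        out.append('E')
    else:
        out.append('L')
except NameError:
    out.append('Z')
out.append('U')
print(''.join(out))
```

Execution trace: 'M' (try body) → 'Z' (outer except NameError) → 'U' (after the try/except). Output: MZU

Answer: MZU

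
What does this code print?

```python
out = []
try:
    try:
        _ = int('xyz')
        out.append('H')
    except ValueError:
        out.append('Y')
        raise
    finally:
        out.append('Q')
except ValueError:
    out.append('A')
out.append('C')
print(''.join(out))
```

Execution trace: 'Y' (inner except ValueError) → 'Q' (inner finally) → 'A' (outer except ValueError) → 'C' (after the try/except). Output: YQAC

Answer: YQAC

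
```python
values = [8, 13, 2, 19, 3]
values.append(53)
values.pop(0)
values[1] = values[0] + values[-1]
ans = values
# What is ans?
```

Trace:
`values = [8, 13, 2, 19, 3]` → values = [8, 13, 2, 19, 3]
`values.append(53)` → values = [8, 13, 2, 19, 3, 53]
`values.pop(0)` → values = [13, 2, 19, 3, 53]
`values[1] = values[0] + values[-1]` → values = [13, 66, 19, 3, 53]
`ans = values` → ans = [13, 66, 19, 3, 53]
So ans = [13, 66, 19, 3, 53]

Answer: [13, 66, 19, 3, 53]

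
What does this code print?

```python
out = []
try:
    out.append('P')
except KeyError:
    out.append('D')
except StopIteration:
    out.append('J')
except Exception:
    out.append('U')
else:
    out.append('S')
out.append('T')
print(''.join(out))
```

Execution trace: 'P' (try body, no exception) → 'S' (else) → 'T' (after the try/except). Output: PST

Answer: PST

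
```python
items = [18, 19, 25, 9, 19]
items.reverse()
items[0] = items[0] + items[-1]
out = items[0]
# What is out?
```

Trace:
`items = [18, 19, 25, 9, 19]` → items = [18, 19, 25, 9, 19]
`items.reverse()` → items = [19, 9, 25, 19, 18]
`items[0] = items[0] + items[-1]` → items = [37, 9, 25, 19, 18]
`out = items[0]` → out = 37
So out = 37

Answer: 37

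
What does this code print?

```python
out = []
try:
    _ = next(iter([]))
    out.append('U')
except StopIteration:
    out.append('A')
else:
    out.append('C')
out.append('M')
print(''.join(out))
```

Execution trace: 'A' (except StopIteration) → 'M' (after the try/except). Output: AM

Answer: AM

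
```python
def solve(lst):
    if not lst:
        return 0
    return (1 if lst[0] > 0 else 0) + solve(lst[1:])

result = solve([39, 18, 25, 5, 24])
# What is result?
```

Count of positive elements in [39, 18, 25, 5, 24] = 5

Answer: 5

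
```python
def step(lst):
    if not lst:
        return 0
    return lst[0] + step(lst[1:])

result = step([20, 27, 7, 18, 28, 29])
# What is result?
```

20 + 27 + 7 + 18 + 28 + 29 + 0 = 129

Answer: 129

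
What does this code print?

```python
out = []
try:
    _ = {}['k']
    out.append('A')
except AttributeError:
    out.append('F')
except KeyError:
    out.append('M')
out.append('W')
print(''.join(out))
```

Execution trace: 'M' (except KeyError) → 'W' (after the try/except). Output: MW

Answer: MW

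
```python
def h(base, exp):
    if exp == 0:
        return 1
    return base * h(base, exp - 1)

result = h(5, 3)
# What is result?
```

h(5, 3) = 5 * 5 * 5 = 125

Answer: 125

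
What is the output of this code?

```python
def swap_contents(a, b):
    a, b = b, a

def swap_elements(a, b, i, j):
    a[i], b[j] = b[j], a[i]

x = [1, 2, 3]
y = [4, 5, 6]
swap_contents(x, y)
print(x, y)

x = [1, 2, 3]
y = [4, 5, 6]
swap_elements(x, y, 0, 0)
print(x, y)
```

Key concept: parameter rebinding vs mutation.
Step by step:
`x = [1, 2, 3]` → x = [1, 2, 3]
`y = [4, 5, 6]` → y = [4, 5, 6]
`swap_contents(x, y)` → no visible change to tracked variables
`print(x, y)` → prints [1, 2, 3] [4, 5, 6]
`x = [1, 2, 3]` → x = [1, 2, 3]
`y = [4, 5, 6]` → y = [4, 5, 6]
`swap_elements(x, y, 0, 0)` → x = [4, 2, 3]; y = [1, 5, 6]
`print(x, y)` → prints [4, 2, 3] [1, 5, 6]

Answer:
[1, 2, 3] [4, 5, 6]
[4, 2, 3] [1, 5, 6]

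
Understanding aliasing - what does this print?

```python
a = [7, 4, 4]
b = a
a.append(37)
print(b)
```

Key concept: basic list aliasing.
Step by step:
`a = [7, 4, 4]` → a = [7, 4, 4]
`b = a` → b = [7, 4, 4] (same object as a)
`a.append(37)` → a = [7, 4, 4, 37] (same object as b); b = [7, 4, 4, 37] (same object as a)
`print(b)` → prints [7, 4, 4, 37]

Answer: [7, 4, 4, 37]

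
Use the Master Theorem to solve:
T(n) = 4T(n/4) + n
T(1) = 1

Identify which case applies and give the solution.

a=4, b=4, f(n)=n. log_4(4) = 1. Since c=1 = 1, Case 2 applies: T(n) = Θ(n^log_b(a) · log n) = O(n log n).

Answer: O(n log n) - Case 2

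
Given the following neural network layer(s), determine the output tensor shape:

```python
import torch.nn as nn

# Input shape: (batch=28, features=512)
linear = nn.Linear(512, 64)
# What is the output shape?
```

Input: (28, 512) -> Output: (28, 64)

Answer: (28, 64)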